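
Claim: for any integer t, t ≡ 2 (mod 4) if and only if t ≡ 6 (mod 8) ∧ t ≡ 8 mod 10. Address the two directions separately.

[⇒] This fails: t = 2 gives 2 ≡ 2 (mod 4) but 2 ≡ 2 (mod 8), so the conjunction on the right does not hold.

[⇐] Conversely, if t ≡ 6 (mod 8) and t ≡ 8 (mod 10), then by the Chinese remainder theorem t ≡ 38 (mod 40). Since 38 ≡ 2 (mod 4) and 4 ∣ 40, we get t ≡ 2 (mod 4).

Only the reverse direction holds.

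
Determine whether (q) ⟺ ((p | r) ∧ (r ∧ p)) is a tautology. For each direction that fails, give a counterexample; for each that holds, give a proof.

[⇒] This fails. Under q = T, p = F, r = F, the left side is true but the right side is false.

[⇐] This fails. Under q = F, p = T, r = T, the left side is false but the right side is true.

Both directions fail.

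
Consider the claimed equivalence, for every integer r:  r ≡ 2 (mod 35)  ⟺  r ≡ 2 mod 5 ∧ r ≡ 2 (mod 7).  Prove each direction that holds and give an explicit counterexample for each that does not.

(→) Suppose r ≡ 2 (mod 35); write r = 35j + 2. Since 5 ∣ 35, reducing mod 5 gives r ≡ 2 (mod 5); since 7 ∣ 35, reducing mod 7 gives r ≡ 2 (mod 7).

(←) Conversely, if r ≡ 2 (mod 5) and r ≡ 2 (mod 7), then by the Chinese remainder theorem r ≡ 2 (mod 35). This is exactly r ≡ 2 (mod 35).

Both directions hold.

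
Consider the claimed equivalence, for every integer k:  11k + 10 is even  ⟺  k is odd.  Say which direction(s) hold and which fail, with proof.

(→) This fails: k = 6 gives 11k + 10 = 76, which is even, but 6 is even, not odd.

(←) This also fails: k = 3 is odd, but 11k + 10 = 43 is odd, not even.

Neither direction holds.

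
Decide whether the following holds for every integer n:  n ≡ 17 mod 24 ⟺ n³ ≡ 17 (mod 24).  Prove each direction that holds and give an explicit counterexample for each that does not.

Both directions hold.

(⇒) Suppose n ≡ 17 mod 24. Write n = 24j + 17. Then (24j + 17)³ = 13824j³ + 29376j² + 20808j + 4913 = 24(576j³ + 1224j² + 867j + 204) + 17, so n³ ≡ 17 (mod 24).

(⇐) Conversely, suppose n³ ≡ 17 (mod 24). The only residue r in {0, …, 23} with r³ ≡ 17 (mod 24) is r = 17, so n ≡ 17 (mod 24).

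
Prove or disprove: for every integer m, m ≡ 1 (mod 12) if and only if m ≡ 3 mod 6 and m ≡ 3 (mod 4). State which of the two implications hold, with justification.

Neither direction holds.

(⇒) This fails: m = 1 gives 1 ≡ 1 (mod 12) but 1 ≡ 1 (mod 6), so the conjunction on the right does not hold.

(⇐) This fails: m = 3 satisfies both congruences on the right (3 ≡ 3 mod 6 and 3 ≡ 3 mod 4) yet 3 ≡ 3 (mod 12), not 1.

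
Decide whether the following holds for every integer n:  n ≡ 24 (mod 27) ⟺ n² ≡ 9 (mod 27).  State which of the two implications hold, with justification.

(→) Suppose n ≡ 24 (mod 27). Write n = 27j + 24. Then (27j + 24)² = 729j² + 1296j + 576 = 27(27j² + 48j + 21) + 9, so n² ≡ 9 (mod 27).

(←) This fails: take n = 3. Then 3² = 9 ≡ 9 (mod 27), yet 3 ≡ 3 (mod 27), not 24.

Only the forward implication holds.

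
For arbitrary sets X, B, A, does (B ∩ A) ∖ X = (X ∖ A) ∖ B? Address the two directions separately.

Forward inclusion. This inclusion fails. Take X = ∅, B = {1}, A = {1}; then 1 ∈ (B ∩ A) ∖ X but 1 ∉ (X ∖ A) ∖ B.

Reverse inclusion. This inclusion fails. Take X = {1}, B = ∅, A = ∅; then 1 ∈ (X ∖ A) ∖ B but 1 ∉ (B ∩ A) ∖ X.

Both inclusions fail.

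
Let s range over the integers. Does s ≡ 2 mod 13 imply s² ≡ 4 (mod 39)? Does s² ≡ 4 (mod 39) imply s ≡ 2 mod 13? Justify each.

(→) This fails: take s = 15. Then 15 ≡ 2 (mod 13), but 15² = 225 ≡ 30 (mod 39), not 4.

(←) This fails: take s = 11. Then 11² = 121 ≡ 4 (mod 39), yet 11 ≡ 11 (mod 13), not 2.

Both directions fail.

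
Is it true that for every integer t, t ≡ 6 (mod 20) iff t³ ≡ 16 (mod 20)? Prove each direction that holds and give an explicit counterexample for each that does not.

The forward direction holds; the converse fails.

Forward direction. Suppose t ≡ 6 (mod 20). Write t = 20j + 6. Then (20j + 6)³ = 8000j³ + 7200j² + 2160j + 216 = 20(400j³ + 360j² + 108j + 10) + 16, so t³ ≡ 16 (mod 20).

Converse. This fails: take t = 16. Then 16³ = 4096 ≡ 16 (mod 20), yet 16 ≡ 16 (mod 20), not 6.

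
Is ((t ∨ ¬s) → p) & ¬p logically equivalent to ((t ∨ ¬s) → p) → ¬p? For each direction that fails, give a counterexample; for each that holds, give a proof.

(⇒) Assume the antecedent. If s is true, the antecedent forces (s = T, t = F, p = F), and ((t ∨ ¬s) → p) → ¬p holds there. If s is false, the antecedent cannot hold. Either way ((t ∨ ¬s) → p) → ¬p holds.

(⇐) This fails. Under s = F, t = F, p = F, the left side is false but the right side is true.

Not equivalent: only (⇒) holds.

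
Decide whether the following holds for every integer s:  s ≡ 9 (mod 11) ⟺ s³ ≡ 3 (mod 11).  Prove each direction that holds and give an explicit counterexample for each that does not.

(←) Suppose s³ ≡ 3 (mod 11). The only residue r in {0, …, 10} with r³ ≡ 3 (mod 11) is r = 9, so s ≡ 9 (mod 11).

(→) Suppose s ≡ 9 (mod 11). Write s = 11j + 9. Then (11j + 9)³ = 1331j³ + 3267j² + 2673j + 729 = 11(121j³ + 297j² + 243j + 66) + 3, so s³ ≡ 3 (mod 11).

The biconditional holds.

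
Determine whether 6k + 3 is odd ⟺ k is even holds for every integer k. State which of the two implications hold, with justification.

Forward direction. This fails: take k = 5. Then 6k + 3 = 33, which is odd, yet k = 5 is odd, not even.

Converse. Suppose k is even. Since 6 is even, 6k is even for every k, so 6k + 3 has the same parity as 3, which is odd. Hence 6k + 3 is odd.

Only the converse holds.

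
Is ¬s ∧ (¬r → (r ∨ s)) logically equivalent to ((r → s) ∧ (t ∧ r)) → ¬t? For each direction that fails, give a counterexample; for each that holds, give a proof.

Only the forward direction holds.

[⇒] Assume the antecedent. If r is true, the antecedent forces (r = T, s = F, t = F) or (r = T, s = F, t = T), and ((r → s) ∧ (t ∧ r)) → ¬t holds there. If r is false, the antecedent cannot hold. Either way ((r → s) ∧ (t ∧ r)) → ¬t holds.

[⇐] This fails. Under r = F, s = F, t = F, the left side is false but the right side is true.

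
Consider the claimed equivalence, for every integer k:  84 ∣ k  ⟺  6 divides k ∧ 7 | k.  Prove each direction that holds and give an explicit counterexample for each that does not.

Not equivalent: only (⇒) holds.

Forward direction. If 84 ∣ k, write k = 84q. Since 84 = 14·6, k = 6·(14q), so 6 ∣ k; and since 84 = 12·7, k = 7·(12q), so 7 ∣ k.

Converse. This fails: take k = 42. Both 6 ∣ 42 and 7 ∣ 42, yet 42 is not a multiple of 84 (since 42 = 0·84 + 42), so 84 ∤ 42.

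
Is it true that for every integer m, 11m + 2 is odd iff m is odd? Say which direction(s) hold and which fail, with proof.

(⟸) Suppose m is odd; write m = 2j + 1. Then 11m + 2 = 11·(2j + 1) + 2 = 2·11j + 13, which is odd.

(⟹) Suppose 11m + 2 is odd. Since 11 is odd, 11m and m have the same parity, so 11m + 2 ≡ m + 2 (mod 2). As 2 is even, 11m + 2 is odd exactly when m is odd. Thus m is odd.

The biconditional holds.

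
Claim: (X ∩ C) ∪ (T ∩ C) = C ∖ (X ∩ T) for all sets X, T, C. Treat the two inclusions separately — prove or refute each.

Forward inclusion. This inclusion fails. Take X = {1}, T = {1}, C = {1}; then 1 ∈ (X ∩ C) ∪ (T ∩ C) but 1 ∉ C ∖ (X ∩ T).

Reverse inclusion. This inclusion fails. Take X = ∅, T = ∅, C = {1}; then 1 ∈ C ∖ (X ∩ T) but 1 ∉ (X ∩ C) ∪ (T ∩ C).

Both inclusions fail.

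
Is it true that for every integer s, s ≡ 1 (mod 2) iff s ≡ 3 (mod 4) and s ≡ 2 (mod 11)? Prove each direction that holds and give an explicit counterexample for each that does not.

Not equivalent: only (⇐) holds.

Forward direction. This fails: s = 1 gives 1 ≡ 1 (mod 2) but 1 ≡ 1 (mod 4), so the conjunction on the right does not hold.

Converse. If s ≡ 3 (mod 4) and s ≡ 2 (mod 11), then by the Chinese remainder theorem s ≡ 35 (mod 44). Since 35 ≡ 1 (mod 2) and 2 ∣ 44, we get s ≡ 1 (mod 2).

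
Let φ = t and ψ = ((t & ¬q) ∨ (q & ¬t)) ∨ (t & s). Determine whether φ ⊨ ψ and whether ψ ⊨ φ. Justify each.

Forward direction. This fails. Under s = F, q = T, t = T, the left side is true but the right side is false.

Converse. This fails. Under s = F, q = T, t = F, the left side is false but the right side is true.

Both directions fail.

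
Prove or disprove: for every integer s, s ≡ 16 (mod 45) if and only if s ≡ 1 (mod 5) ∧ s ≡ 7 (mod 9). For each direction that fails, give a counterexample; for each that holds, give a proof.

Both directions hold; the statement is true.

[⇒] Suppose s ≡ 16 (mod 45); write s = 45j + 16. Since 5 ∣ 45, reducing mod 5 gives s ≡ 16 ≡ 1 (mod 5); since 9 ∣ 45, reducing mod 9 gives s ≡ 16 ≡ 7 (mod 9).

[⇐] Conversely, if s ≡ 1 (mod 5) and s ≡ 7 (mod 9), then by the Chinese remainder theorem s ≡ 16 (mod 45). This is exactly s ≡ 16 (mod 45).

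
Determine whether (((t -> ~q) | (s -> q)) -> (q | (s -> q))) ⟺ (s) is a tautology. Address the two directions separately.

Neither direction holds.

Forward direction. This fails. Under s = F, q = F, t = F, the left side is true but the right side is false.

Converse. This fails. Under s = T, q = F, t = F, the left side is false but the right side is true.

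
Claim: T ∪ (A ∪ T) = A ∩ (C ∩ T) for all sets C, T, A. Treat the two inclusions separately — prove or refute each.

(⊆) fails; (⊇) holds.

Forward inclusion. This inclusion fails. Take C = ∅, T = {1}, A = ∅; then 1 ∈ T ∪ (A ∪ T) but 1 ∉ A ∩ (C ∩ T).

Reverse inclusion. Let x ∈ A ∩ (C ∩ T). Then x ∈ C ∩ T ∩ A, from which x ∈ T ∪ (A ∪ T).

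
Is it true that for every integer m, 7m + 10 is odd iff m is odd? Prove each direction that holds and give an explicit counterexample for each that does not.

Both directions hold; the statement is true.

(⟹) Suppose 7m + 10 is odd. Since 7 is odd, 7m and m have the same parity, so 7m + 10 ≡ m + 10 (mod 2). As 10 is even, 7m + 10 is odd exactly when m is odd. Thus m is odd.

(⟸) Conversely, suppose m is odd; write m = 2j + 1. Then 7m + 10 = 7·(2j + 1) + 10 = 2·7j + 17, which is odd.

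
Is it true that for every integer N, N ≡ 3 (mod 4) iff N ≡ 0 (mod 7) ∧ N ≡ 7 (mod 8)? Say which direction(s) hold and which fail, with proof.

[⇐] If N ≡ 0 (mod 7) and N ≡ 7 (mod 8), then by the Chinese remainder theorem N ≡ 7 (mod 56). Since 7 ≡ 3 (mod 4) and 4 ∣ 56, we get N ≡ 3 (mod 4).

[⇒] This fails: N = 3 gives 3 ≡ 3 (mod 4) but 3 ≡ 3 (mod 7), so the conjunction on the right does not hold.

The forward direction fails; the converse holds.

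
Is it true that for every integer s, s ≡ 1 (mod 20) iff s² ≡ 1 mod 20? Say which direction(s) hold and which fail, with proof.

[⇒] Suppose s ≡ 1 (mod 20). Write s = 20j + 1. Then (20j + 1)² = 400j² + 40j + 1 = 20(20j² + 2j) + 1, so s² ≡ 1 (mod 20).

[⇐] This fails: take s = 9. Then 9² = 81 ≡ 1 (mod 20), yet 9 ≡ 9 (mod 20), not 1.

Only the forward implication holds.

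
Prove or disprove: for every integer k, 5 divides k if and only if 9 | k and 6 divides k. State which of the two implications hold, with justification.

(→) This fails: take k = 5. Certainly 5 ∣ 5, but 9 ∤ 5.

(←) This fails: take k = 18. Both 9 ∣ 18 and 6 ∣ 18, yet 18 is not a multiple of 5 (since 18 = 3·5 + 3), so 5 ∤ 18.

(⇒) fails and (⇐) fails.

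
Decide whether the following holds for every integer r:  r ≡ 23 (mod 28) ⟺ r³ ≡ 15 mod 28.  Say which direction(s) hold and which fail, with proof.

[⇒] Suppose r ≡ 23 (mod 28). Write r = 28j + 23. Then (28j + 23)³ = 21952j³ + 54096j² + 44436j + 12167 = 28(784j³ + 1932j² + 1587j + 434) + 15, so r³ ≡ 15 (mod 28).

[⇐] This fails: take r = 11. Then 11³ = 1331 ≡ 15 (mod 28), yet 11 ≡ 11 (mod 28), not 23.

Not equivalent: only (⇒) holds.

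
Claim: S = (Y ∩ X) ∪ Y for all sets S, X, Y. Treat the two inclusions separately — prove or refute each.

Forward inclusion. This inclusion fails. Take S = {1}, X = ∅, Y = ∅; then 1 ∈ S but 1 ∉ (Y ∩ X) ∪ Y.

Reverse inclusion. This inclusion fails. Take S = ∅, X = ∅, Y = {1}; then 1 ∈ (Y ∩ X) ∪ Y but 1 ∉ S.

Both inclusions fail.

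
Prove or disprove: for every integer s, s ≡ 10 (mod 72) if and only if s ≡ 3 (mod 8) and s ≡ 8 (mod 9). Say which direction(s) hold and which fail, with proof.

Forward direction. This fails: s = 10 gives 10 ≡ 10 (mod 72) but 10 ≡ 2 (mod 8), so the conjunction on the right does not hold.

Converse. This fails: s = 35 satisfies both congruences on the right (35 ≡ 3 mod 8 and 35 ≡ 8 mod 9) yet 35 ≡ 35 (mod 72), not 10.

Neither direction holds.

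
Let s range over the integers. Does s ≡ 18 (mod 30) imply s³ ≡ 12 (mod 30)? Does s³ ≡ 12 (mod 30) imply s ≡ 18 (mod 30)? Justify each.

Equivalent; both directions hold.

[⇒] Suppose s ≡ 18 (mod 30). Write s = 30j + 18. Then (30j + 18)³ = 27000j³ + 48600j² + 29160j + 5832 = 30(900j³ + 1620j² + 972j + 194) + 12, so s³ ≡ 12 (mod 30).

[⇐] Conversely, suppose s³ ≡ 12 (mod 30). The only residue r in {0, …, 29} with r³ ≡ 12 (mod 30) is r = 18, so s ≡ 18 (mod 30).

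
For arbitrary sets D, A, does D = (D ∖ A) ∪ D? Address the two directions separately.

The two sets are equal.

(⟹) Let x ∈ D. Then either x ∈ D and x ∉ A; or x ∈ D ∩ A. In each case x ∈ (D ∖ A) ∪ D, so D ⊆ (D ∖ A) ∪ D.

(⟸) Let x ∈ (D ∖ A) ∪ D. Then either x ∈ D and x ∉ A; or x ∈ D ∩ A. In each case x ∈ D, so (D ∖ A) ∪ D ⊆ D.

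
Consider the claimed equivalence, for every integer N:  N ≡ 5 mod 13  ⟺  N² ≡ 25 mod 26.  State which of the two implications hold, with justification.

[⇒] This fails: take N = 18. Then 18 ≡ 5 (mod 13), but 18² = 324 ≡ 12 (mod 26), not 25.

[⇐] This fails: take N = 21. Then 21² = 441 ≡ 25 (mod 26), yet 21 ≡ 8 (mod 13), not 5.

Neither direction holds.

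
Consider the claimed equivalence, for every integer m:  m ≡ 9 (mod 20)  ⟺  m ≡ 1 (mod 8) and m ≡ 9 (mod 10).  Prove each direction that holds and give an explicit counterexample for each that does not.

(⇒) fails; (⇐) holds.

(⟹) This fails: m = 29 gives 29 ≡ 9 (mod 20) but 29 ≡ 5 (mod 8), so the conjunction on the right does not hold.

(⟸) Conversely, if m ≡ 1 (mod 8) and m ≡ 9 (mod 10), then by the Chinese remainder theorem m ≡ 9 (mod 40). Since 9 ≡ 9 (mod 20) and 20 ∣ 40, we get m ≡ 9 (mod 20).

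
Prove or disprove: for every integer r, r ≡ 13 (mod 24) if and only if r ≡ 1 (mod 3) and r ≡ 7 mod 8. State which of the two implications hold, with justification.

Forward direction. This fails: r = 13 gives 13 ≡ 13 (mod 24) but 13 ≡ 5 (mod 8), so the conjunction on the right does not hold.

Converse. This fails: r = 7 satisfies both congruences on the right (7 ≡ 1 mod 3 and 7 ≡ 7 mod 8) yet 7 ≡ 7 (mod 24), not 13.

Both directions fail.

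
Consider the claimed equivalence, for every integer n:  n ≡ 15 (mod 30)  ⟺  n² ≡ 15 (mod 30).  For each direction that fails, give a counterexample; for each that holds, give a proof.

Equivalent; both directions hold.

[⇒] Suppose n ≡ 15 (mod 30). Write n = 30j + 15. Then (30j + 15)² = 900j² + 900j + 225 = 30(30j² + 30j + 7) + 15, so n² ≡ 15 (mod 30).

[⇐] Conversely, suppose n² ≡ 15 (mod 30). The only residue r in {0, …, 29} with r² ≡ 15 (mod 30) is r = 15, so n ≡ 15 (mod 30).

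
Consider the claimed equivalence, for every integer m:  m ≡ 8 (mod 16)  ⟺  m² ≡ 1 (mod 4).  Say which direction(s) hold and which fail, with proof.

(→) This fails: take m = 8. Then 8 ≡ 8 (mod 16), but 8² = 64 ≡ 0 (mod 4), not 1.

(←) This fails: take m = 1. Then 1² = 1 ≡ 1 (mod 4), yet 1 ≡ 1 (mod 16), not 8.

Neither implication holds.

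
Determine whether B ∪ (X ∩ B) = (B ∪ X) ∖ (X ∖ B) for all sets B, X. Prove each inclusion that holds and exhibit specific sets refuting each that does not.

(⊆) Let x ∈ B ∪ (X ∩ B). Then either x ∈ B and x ∉ X; or x ∈ B ∩ X. In each case x ∈ (B ∪ X) ∖ (X ∖ B), so B ∪ (X ∩ B) ⊆ (B ∪ X) ∖ (X ∖ B).

(⊇) Let x ∈ (B ∪ X) ∖ (X ∖ B). Then either x ∈ B and x ∉ X; or x ∈ B ∩ X. In each case x ∈ B ∪ (X ∩ B), so (B ∪ X) ∖ (X ∖ B) ⊆ B ∪ (X ∩ B).

Both inclusions hold.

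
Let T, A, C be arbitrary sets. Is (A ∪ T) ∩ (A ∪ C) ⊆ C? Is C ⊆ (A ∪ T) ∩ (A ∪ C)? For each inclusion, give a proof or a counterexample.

Both inclusions fail.

(⟹) This inclusion fails. Take T = ∅, A = {1}, C = ∅; then 1 ∈ (A ∪ T) ∩ (A ∪ C) but 1 ∉ C.

(⟸) This inclusion fails. Take T = ∅, A = ∅, C = {1}; then 1 ∈ C but 1 ∉ (A ∪ T) ∩ (A ∪ C).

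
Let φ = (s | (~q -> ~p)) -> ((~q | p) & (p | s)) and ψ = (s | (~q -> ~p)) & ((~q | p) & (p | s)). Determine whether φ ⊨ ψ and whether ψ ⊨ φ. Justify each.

Forward direction. This fails. Under q = F, p = T, s = F, the left side is true but the right side is false.

Converse. Assume the antecedent. If q is true, the antecedent forces (q = T, p = T, s = F) or (q = T, p = T, s = T), and the consequent holds there. If q is false, the antecedent forces (q = F, p = F, s = T) or (q = F, p = T, s = T), and the consequent holds there. Either way the consequent holds.

(⇒) fails; (⇐) holds.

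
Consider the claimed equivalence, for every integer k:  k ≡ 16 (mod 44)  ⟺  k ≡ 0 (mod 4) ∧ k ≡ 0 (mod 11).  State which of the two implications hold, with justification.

(→) This fails: k = 16 gives 16 ≡ 16 (mod 44) but 16 ≡ 5 (mod 11), so the conjunction on the right does not hold.

(←) This fails: k = 0 satisfies both congruences on the right (0 ≡ 0 mod 4 and 0 ≡ 0 mod 11) yet 0 ≡ 0 (mod 44), not 16.

(⇒) fails and (⇐) fails.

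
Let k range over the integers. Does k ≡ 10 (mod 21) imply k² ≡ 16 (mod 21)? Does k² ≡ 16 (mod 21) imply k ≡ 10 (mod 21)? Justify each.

The forward direction holds; the converse fails.

[⇐] This fails: take k = 4. Then 4² = 16 ≡ 16 (mod 21), yet 4 ≡ 4 (mod 21), not 10.

[⇒] Suppose k ≡ 10 (mod 21). Write k = 21j + 10. Then (21j + 10)² = 441j² + 420j + 100 = 21(21j² + 20j + 4) + 16, so k² ≡ 16 (mod 21).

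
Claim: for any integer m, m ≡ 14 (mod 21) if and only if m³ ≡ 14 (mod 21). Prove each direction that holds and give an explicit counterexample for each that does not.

Equivalent; both directions hold.

(⟹) Suppose m ≡ 14 (mod 21). Write m = 21j + 14. Then (21j + 14)³ = 9261j³ + 18522j² + 12348j + 2744 = 21(441j³ + 882j² + 588j + 130) + 14, so m³ ≡ 14 (mod 21).

(⟸) Conversely, suppose m³ ≡ 14 (mod 21). The only residue r in {0, …, 20} with r³ ≡ 14 (mod 21) is r = 14, so m ≡ 14 (mod 21).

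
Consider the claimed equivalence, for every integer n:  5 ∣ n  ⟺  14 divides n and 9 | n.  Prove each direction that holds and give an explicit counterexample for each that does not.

Neither direction holds.

(⟹) This fails: take n = 5. Certainly 5 ∣ 5, but 14 ∤ 5.

(⟸) This fails: take n = 126. Both 14 ∣ 126 and 9 ∣ 126, yet 126 is not a multiple of 5 (since 126 = 25·5 + 1), so 5 ∤ 126.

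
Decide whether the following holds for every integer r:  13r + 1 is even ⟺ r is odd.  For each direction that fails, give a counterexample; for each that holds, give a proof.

Both directions hold; the statement is true.

(⇒) Suppose 13r + 1 is even. Since 13 is odd, 13r and r have the same parity, so 13r + 1 ≡ r + 1 (mod 2). As 1 is odd, 13r + 1 is even exactly when r is odd. Thus r is odd.

(⇐) Conversely, suppose r is odd; write r = 2j + 1. Then 13r + 1 = 13·(2j + 1) + 1 = 2·13j + 14, which is even.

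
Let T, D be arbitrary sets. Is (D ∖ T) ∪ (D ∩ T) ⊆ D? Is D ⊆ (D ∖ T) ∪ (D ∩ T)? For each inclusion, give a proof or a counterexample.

Forward inclusion. Let x ∈ (D ∖ T) ∪ (D ∩ T). Then either x ∈ D and x ∉ T; or x ∈ T ∩ D. In each case x ∈ D, so (D ∖ T) ∪ (D ∩ T) ⊆ D.

Reverse inclusion. Let x ∈ D. Then either x ∈ D and x ∉ T; or x ∈ T ∩ D. In each case x ∈ (D ∖ T) ∪ (D ∩ T), so D ⊆ (D ∖ T) ∪ (D ∩ T).

Both inclusions hold.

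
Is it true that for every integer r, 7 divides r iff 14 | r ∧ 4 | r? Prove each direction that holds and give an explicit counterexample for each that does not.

(→) This fails: take r = 7. Certainly 7 ∣ 7, but 14 ∤ 7.

(←) Suppose 14 ∣ r and 4 ∣ r. Any common multiple of 14 and 4 is a multiple of their lcm; here lcm(14, 4) = 14·4/gcd(14, 4) = 56/2 = 28, so 28 ∣ r. Since 7 ∣ 28, it follows that 7 ∣ r.

The forward direction fails; the converse holds.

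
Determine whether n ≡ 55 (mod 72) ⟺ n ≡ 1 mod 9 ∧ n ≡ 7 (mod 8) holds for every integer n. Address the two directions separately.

[⇒] Suppose n ≡ 55 (mod 72); write n = 72j + 55. Since 9 ∣ 72, reducing mod 9 gives n ≡ 55 ≡ 1 (mod 9); since 8 ∣ 72, reducing mod 8 gives n ≡ 55 ≡ 7 (mod 8).

[⇐] Conversely, if n ≡ 1 (mod 9) and n ≡ 7 (mod 8), then by the Chinese remainder theorem n ≡ 55 (mod 72). This is exactly n ≡ 55 (mod 72).

Both directions hold; the statement is true.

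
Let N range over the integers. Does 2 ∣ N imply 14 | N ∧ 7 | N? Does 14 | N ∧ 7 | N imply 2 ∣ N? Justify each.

Only the reverse direction holds.

Forward direction. This fails: take N = 2. Certainly 2 ∣ 2, but 14 ∤ 2.

Converse. Suppose 14 ∣ N and 7 ∣ N. Any common multiple of 14 and 7 is a multiple of their lcm; here lcm(14, 7) = 14·7/gcd(14, 7) = 98/7 = 14, so 14 ∣ N. Since 2 ∣ 14, it follows that 2 ∣ N.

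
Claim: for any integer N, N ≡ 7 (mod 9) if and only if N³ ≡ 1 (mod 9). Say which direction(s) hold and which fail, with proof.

[⇒] Suppose N ≡ 7 (mod 9). Write N = 9j + 7. Then (9j + 7)³ = 729j³ + 1701j² + 1323j + 343 = 9(81j³ + 189j² + 147j + 38) + 1, so N³ ≡ 1 (mod 9).

[⇐] This fails: take N = 1. Then 1³ = 1 ≡ 1 (mod 9), yet 1 ≡ 1 (mod 9), not 7.

Not equivalent: only (⇒) holds.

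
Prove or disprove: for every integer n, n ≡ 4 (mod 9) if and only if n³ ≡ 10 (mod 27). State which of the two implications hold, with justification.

Forward direction. Suppose n ≡ 4 (mod 9). Working modulo 27, n ∈ {4, 13, 22}; for each such r, r³ ≡ 10 (mod 27).

Converse. The residues r modulo 27 with r³ ≡ 10 (mod 27) are exactly {4, 13, 22}, and each is ≡ 4 (mod 9).

Both directions hold; the statement is true.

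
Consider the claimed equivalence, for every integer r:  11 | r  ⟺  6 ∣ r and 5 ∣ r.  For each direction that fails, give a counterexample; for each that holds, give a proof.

(⇒) fails and (⇐) fails.

(⇒) This fails: take r = 11. Certainly 11 ∣ 11, but 6 ∤ 11.

(⇐) This fails: take r = 30. Both 6 ∣ 30 and 5 ∣ 30, yet 30 is not a multiple of 11 (since 30 = 2·11 + 8), so 11 ∤ 30.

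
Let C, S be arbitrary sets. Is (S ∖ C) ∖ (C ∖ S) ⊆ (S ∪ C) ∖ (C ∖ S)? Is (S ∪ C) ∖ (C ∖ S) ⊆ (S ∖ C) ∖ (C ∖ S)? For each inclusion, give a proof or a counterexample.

Forward inclusion. Let x ∈ (S ∖ C) ∖ (C ∖ S). Then x ∈ S and x ∉ C, from which x ∈ (S ∪ C) ∖ (C ∖ S).

Reverse inclusion. This inclusion fails. Take C = {1}, S = {1}; then 1 ∈ (S ∪ C) ∖ (C ∖ S) but 1 ∉ (S ∖ C) ∖ (C ∖ S).

Only the forward inclusion holds.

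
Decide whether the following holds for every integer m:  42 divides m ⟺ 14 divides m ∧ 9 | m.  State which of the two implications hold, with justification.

(⟸) Suppose 14 ∣ m and 9 ∣ m. Any common multiple of 14 and 9 is a multiple of their lcm; here gcd(14, 9) = 1, so lcm(14, 9) = 14·9 = 126, so 126 ∣ m. Since 42 ∣ 126, it follows that 42 ∣ m.

(⟹) This fails: take m = 42. Certainly 42 ∣ 42, but 9 ∤ 42.

Not equivalent: only (⇐) holds.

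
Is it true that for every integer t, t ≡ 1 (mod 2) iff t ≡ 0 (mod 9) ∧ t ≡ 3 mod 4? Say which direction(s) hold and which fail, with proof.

The forward direction fails; the converse holds.

[⇒] This fails: t = 1 gives 1 ≡ 1 (mod 2) but 1 ≡ 1 (mod 9), so the conjunction on the right does not hold.

[⇐] Conversely, if t ≡ 0 (mod 9) and t ≡ 3 (mod 4), then by the Chinese remainder theorem t ≡ 27 (mod 36). Since 27 ≡ 1 (mod 2) and 2 ∣ 36, we get t ≡ 1 (mod 2).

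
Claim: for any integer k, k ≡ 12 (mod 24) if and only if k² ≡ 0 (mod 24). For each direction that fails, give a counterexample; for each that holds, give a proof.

Only the forward direction holds.

(⇒) Suppose k ≡ 12 (mod 24). Write k = 24j + 12. Then (24j + 12)² = 576j² + 576j + 144 = 24(24j² + 24j + 6) + 0, so k² ≡ 0 (mod 24).

(⇐) This fails: take k = 0. Then 0² = 0 ≡ 0 (mod 24), yet 0 ≡ 0 (mod 24), not 12.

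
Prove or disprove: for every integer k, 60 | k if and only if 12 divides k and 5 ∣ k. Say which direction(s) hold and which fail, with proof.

(⟸) Suppose 12 ∣ k and 5 ∣ k. Any common multiple of 12 and 5 is a multiple of their lcm; here gcd(12, 5) = 1, so lcm(12, 5) = 12·5 = 60, so 60 ∣ k.

(⟹) If 60 ∣ k, write k = 60q. Since 60 = 5·12, k = 12·(5q), so 12 ∣ k; and since 60 = 12·5, k = 5·(12q), so 5 ∣ k.

Both directions hold; the statement is true.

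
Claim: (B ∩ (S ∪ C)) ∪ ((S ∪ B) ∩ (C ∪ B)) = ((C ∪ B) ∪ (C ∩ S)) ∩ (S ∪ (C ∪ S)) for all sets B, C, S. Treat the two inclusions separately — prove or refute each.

(⊆) fails and (⊇) fails.

Forward inclusion. This inclusion fails. Take B = {1}, C = ∅, S = ∅; then 1 ∈ (B ∩ (S ∪ C)) ∪ ((S ∪ B) ∩ (C ∪ B)) but 1 ∉ ((C ∪ B) ∪ (C ∩ S)) ∩ (S ∪ (C ∪ S)).

Reverse inclusion. This inclusion fails. Take B = ∅, C = {1}, S = ∅; then 1 ∈ ((C ∪ B) ∪ (C ∩ S)) ∩ (S ∪ (C ∪ S)) but 1 ∉ (B ∩ (S ∪ C)) ∪ ((S ∪ B) ∩ (C ∪ B)).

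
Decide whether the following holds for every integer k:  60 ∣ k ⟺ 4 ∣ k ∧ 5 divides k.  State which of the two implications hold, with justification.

The forward direction holds; the converse fails.

[⇐] This fails: take k = 20. Both 4 ∣ 20 and 5 ∣ 20, yet 20 is not a multiple of 60 (since 20 = 0·60 + 20), so 60 ∤ 20.

[⇒] If 60 ∣ k, write k = 60q. Since 60 = 15·4, k = 4·(15q), so 4 ∣ k; and since 60 = 12·5, k = 5·(12q), so 5 ∣ k.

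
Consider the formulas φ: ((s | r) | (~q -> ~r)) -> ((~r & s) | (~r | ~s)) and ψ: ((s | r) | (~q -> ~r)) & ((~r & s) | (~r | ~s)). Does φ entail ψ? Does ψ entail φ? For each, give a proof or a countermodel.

(⇒) Assume the antecedent. If r is true, the antecedent forces (r = T, s = F, q = F) or (r = T, s = F, q = T), and the consequent holds there. If r is false, the consequent reduces to true regardless of the other variables. Either way the consequent holds.

(⇐) Assume the antecedent. If r is true, the antecedent forces (r = T, s = F, q = F) or (r = T, s = F, q = T), and the consequent holds there. If r is false, the consequent reduces to true regardless of the other variables. Either way the consequent holds.

The biconditional holds.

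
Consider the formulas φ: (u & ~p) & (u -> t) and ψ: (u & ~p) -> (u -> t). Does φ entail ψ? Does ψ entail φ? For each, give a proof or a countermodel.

(⇒) holds; (⇐) fails.

Forward direction. Assume the antecedent. If p is true, the antecedent cannot hold. If p is false, the antecedent forces (p = F, u = T, t = T), and (u & ~p) -> (u -> t) holds there. Either way (u & ~p) -> (u -> t) holds.

Converse. This fails. Under p = F, u = F, t = F, the left side is false but the right side is true.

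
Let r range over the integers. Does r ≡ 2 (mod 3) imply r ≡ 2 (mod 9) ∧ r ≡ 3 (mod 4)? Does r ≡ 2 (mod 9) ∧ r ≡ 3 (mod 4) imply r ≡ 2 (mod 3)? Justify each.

[⇒] This fails: r = 32 gives 32 ≡ 2 (mod 3) but 32 ≡ 5 (mod 9), so the conjunction on the right does not hold.

[⇐] Conversely, if r ≡ 2 (mod 9) and r ≡ 3 (mod 4), then by the Chinese remainder theorem r ≡ 11 (mod 36). Since 11 ≡ 2 (mod 3) and 3 ∣ 36, we get r ≡ 2 (mod 3).

Not equivalent: only (⇐) holds.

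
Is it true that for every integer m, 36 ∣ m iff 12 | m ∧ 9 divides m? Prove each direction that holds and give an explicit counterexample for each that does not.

[⇒] If 36 ∣ m, write m = 36q. Since 36 = 3·12, m = 12·(3q), so 12 ∣ m; and since 36 = 4·9, m = 9·(4q), so 9 ∣ m.

[⇐] Suppose 12 ∣ m and 9 ∣ m. Any common multiple of 12 and 9 is a multiple of their lcm; here lcm(12, 9) = 12·9/gcd(12, 9) = 108/3 = 36, so 36 ∣ m.

Both directions hold.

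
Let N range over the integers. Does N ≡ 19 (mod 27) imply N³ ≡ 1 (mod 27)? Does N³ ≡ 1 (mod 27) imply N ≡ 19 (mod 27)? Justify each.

Only the forward direction holds.

(⟹) Suppose N ≡ 19 (mod 27). Write N = 27j + 19. Then (27j + 19)³ = 19683j³ + 41553j² + 29241j + 6859 = 27(729j³ + 1539j² + 1083j + 254) + 1, so N³ ≡ 1 (mod 27).

(⟸) This fails: take N = 1. Then 1³ = 1 ≡ 1 (mod 27), yet 1 ≡ 1 (mod 27), not 19.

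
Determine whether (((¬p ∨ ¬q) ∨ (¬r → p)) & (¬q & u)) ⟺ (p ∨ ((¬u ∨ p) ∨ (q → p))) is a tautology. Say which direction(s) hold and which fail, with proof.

(→) Assume the antecedent. If p is true, p ∨ ((¬u ∨ p) ∨ (q → p)) reduces to true regardless of the other variables. If p is false, the antecedent forces (p = F, u = T, r = F, q = F) or (p = F, u = T, r = T, q = F), and p ∨ ((¬u ∨ p) ∨ (q → p)) holds there. Either way p ∨ ((¬u ∨ p) ∨ (q → p)) holds.

(←) This fails. Under p = F, u = F, r = F, q = F, the left side is false but the right side is true.

Only the forward direction holds.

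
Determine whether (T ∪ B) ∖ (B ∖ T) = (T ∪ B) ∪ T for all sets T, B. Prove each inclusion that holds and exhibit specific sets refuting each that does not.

The sets are not equal: only the forward inclusion holds.

(⊇) This inclusion fails. Take T = ∅, B = {1}; then 1 ∈ (T ∪ B) ∪ T but 1 ∉ (T ∪ B) ∖ (B ∖ T).

(⊆) Let x ∈ (T ∪ B) ∖ (B ∖ T). Then either x ∈ T and x ∉ B; or x ∈ T ∩ B. In each case x ∈ (T ∪ B) ∪ T, so (T ∪ B) ∖ (B ∖ T) ⊆ (T ∪ B) ∪ T.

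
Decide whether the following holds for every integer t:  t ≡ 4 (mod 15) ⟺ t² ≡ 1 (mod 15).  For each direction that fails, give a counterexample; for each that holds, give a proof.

Converse. This fails: take t = 1. Then 1² = 1 ≡ 1 (mod 15), yet 1 ≡ 1 (mod 15), not 4.

Forward direction. Suppose t ≡ 4 (mod 15). Write t = 15j + 4. Then (15j + 4)² = 225j² + 120j + 16 = 15(15j² + 8j + 1) + 1, so t² ≡ 1 (mod 15).

The forward direction holds; the converse fails.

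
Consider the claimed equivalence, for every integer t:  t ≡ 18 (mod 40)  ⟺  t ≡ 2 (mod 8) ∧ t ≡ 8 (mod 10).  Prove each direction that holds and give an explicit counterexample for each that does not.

[⇒] Suppose t ≡ 18 (mod 40); write t = 40j + 18. Since 8 ∣ 40, reducing mod 8 gives t ≡ 18 ≡ 2 (mod 8); since 10 ∣ 40, reducing mod 10 gives t ≡ 18 ≡ 8 (mod 10).

[⇐] Conversely, if t ≡ 2 (mod 8) and t ≡ 8 (mod 10), then by the Chinese remainder theorem t ≡ 18 (mod 40). This is exactly t ≡ 18 (mod 40).

Both directions hold.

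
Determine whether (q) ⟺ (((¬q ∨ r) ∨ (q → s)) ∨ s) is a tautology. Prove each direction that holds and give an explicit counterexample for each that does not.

Neither implication holds.

(→) This fails. Under q = T, s = F, r = F, the left side is true but the right side is false.

(←) This fails. Under q = F, s = F, r = F, the left side is false but the right side is true.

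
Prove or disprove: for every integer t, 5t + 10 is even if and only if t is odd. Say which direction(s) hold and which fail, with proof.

Both directions fail.

(→) This fails: t = 6 gives 5t + 10 = 40, which is even, but 6 is even, not odd.

(←) This also fails: t = 3 is odd, but 5t + 10 = 25 is odd, not even.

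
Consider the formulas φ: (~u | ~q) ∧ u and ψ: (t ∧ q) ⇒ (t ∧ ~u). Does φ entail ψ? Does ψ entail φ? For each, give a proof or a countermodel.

Only the forward implication holds.

(⟹) Assume the antecedent. If t is true, the antecedent forces (t = T, u = T, q = F), and (t ∧ q) ⇒ (t ∧ ~u) holds there. If t is false, (t ∧ q) ⇒ (t ∧ ~u) reduces to true regardless of the other variables. Either way (t ∧ q) ⇒ (t ∧ ~u) holds.

(⟸) This fails. Under t = F, u = F, q = F, the left side is false but the right side is true.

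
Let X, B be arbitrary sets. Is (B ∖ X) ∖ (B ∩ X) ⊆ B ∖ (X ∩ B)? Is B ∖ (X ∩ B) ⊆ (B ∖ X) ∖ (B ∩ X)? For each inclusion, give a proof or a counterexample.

(⟹) Let x ∈ (B ∖ X) ∖ (B ∩ X). Then x ∈ B and x ∉ X, from which x ∈ B ∖ (X ∩ B).

(⟸) Let x ∈ B ∖ (X ∩ B). Then x ∈ B and x ∉ X, from which x ∈ (B ∖ X) ∖ (B ∩ X).

Both inclusions hold.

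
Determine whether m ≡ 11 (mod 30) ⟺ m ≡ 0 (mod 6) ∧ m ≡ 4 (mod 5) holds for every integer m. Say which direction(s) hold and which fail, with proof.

(→) This fails: m = 11 gives 11 ≡ 11 (mod 30) but 11 ≡ 5 (mod 6), so the conjunction on the right does not hold.

(←) This fails: m = 24 satisfies both congruences on the right (24 ≡ 0 mod 6 and 24 ≡ 4 mod 5) yet 24 ≡ 24 (mod 30), not 11.

Neither direction holds.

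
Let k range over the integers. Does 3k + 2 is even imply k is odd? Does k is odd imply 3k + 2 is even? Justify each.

[⇒] This fails: k = 0 gives 3k + 2 = 2, which is even, but 0 is even, not odd.

[⇐] This also fails: k = 7 is odd, but 3k + 2 = 23 is odd, not even.

Neither implication holds.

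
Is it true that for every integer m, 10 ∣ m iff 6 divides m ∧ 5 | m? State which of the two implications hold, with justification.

Forward direction. This fails: take m = 10. Certainly 10 ∣ 10, but 6 ∤ 10.

Converse. Suppose 6 ∣ m and 5 ∣ m. Any common multiple of 6 and 5 is a multiple of their lcm; here gcd(6, 5) = 1, so lcm(6, 5) = 6·5 = 30, so 30 ∣ m. Since 10 ∣ 30, it follows that 10 ∣ m.

The forward direction fails; the converse holds.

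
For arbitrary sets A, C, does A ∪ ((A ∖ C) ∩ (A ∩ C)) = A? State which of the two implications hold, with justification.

Both inclusions hold; the sets are equal.

(⊆) Let x ∈ A ∪ ((A ∖ C) ∩ (A ∩ C)). Then either x ∈ A and x ∉ C; or x ∈ A ∩ C. In each case x ∈ A, so A ∪ ((A ∖ C) ∩ (A ∩ C)) ⊆ A.

(⊇) Let x ∈ A. Then either x ∈ A and x ∉ C; or x ∈ A ∩ C. In each case x ∈ A ∪ ((A ∖ C) ∩ (A ∩ C)), so A ⊆ A ∪ ((A ∖ C) ∩ (A ∩ C)).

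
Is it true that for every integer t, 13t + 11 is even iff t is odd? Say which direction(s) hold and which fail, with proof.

Forward direction. Suppose 13t + 11 is even. Since 13 is odd, 13t and t have the same parity, so 13t + 11 ≡ t + 11 (mod 2). As 11 is odd, 13t + 11 is even exactly when t is odd. Thus t is odd.

Converse. Suppose t is odd; write t = 2j + 1. Then 13t + 11 = 13·(2j + 1) + 11 = 2·13j + 24, which is even.

The biconditional holds.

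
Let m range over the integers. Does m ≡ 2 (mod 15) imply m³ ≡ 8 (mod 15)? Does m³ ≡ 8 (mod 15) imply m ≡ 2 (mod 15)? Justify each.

(⇒) Suppose m ≡ 2 (mod 15). Write m = 15j + 2. Then (15j + 2)³ = 3375j³ + 1350j² + 180j + 8 = 15(225j³ + 90j² + 12j) + 8, so m³ ≡ 8 (mod 15).

(⇐) Conversely, suppose m³ ≡ 8 (mod 15). The only residue r in {0, …, 14} with r³ ≡ 8 (mod 15) is r = 2, so m ≡ 2 (mod 15).

Equivalent; both directions hold.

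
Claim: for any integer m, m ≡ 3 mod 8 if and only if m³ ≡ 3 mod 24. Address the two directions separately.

The forward direction fails; the converse holds.

Converse. The residues r modulo 24 with r³ ≡ 3 (mod 24) are exactly {3}, and each is ≡ 3 (mod 8).

Forward direction. This fails: take m = 11. Then 11 ≡ 3 (mod 8), but 11³ = 1331 ≡ 11 (mod 24), not 3.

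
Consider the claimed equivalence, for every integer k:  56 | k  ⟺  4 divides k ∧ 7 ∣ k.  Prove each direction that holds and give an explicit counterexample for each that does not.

Only the forward implication holds.

(⇐) This fails: take k = 28. Both 4 ∣ 28 and 7 ∣ 28, yet 28 is not a multiple of 56 (since 28 = 0·56 + 28), so 56 ∤ 28.

(⇒) If 56 ∣ k, write k = 56q. Since 56 = 14·4, k = 4·(14q), so 4 ∣ k; and since 56 = 8·7, k = 7·(8q), so 7 ∣ k.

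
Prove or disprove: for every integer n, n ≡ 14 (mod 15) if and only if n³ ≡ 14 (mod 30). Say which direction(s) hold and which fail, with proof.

The forward direction fails; the converse holds.

[⇒] This fails: take n = 29. Then 29 ≡ 14 (mod 15), but 29³ = 24389 ≡ 29 (mod 30), not 14.

[⇐] Conversely, the residues r modulo 30 with r³ ≡ 14 (mod 30) are exactly {14}, and each is ≡ 14 (mod 15).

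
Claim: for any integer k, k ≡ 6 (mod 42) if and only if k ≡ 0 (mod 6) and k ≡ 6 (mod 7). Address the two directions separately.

Both directions hold.

(⇒) Suppose k ≡ 6 (mod 42); write k = 42j + 6. Since 6 ∣ 42, reducing mod 6 gives k ≡ 6 ≡ 0 (mod 6); since 7 ∣ 42, reducing mod 7 gives k ≡ 6 (mod 7).

(⇐) Conversely, if k ≡ 0 (mod 6) and k ≡ 6 (mod 7), then by the Chinese remainder theorem k ≡ 6 (mod 42). This is exactly k ≡ 6 (mod 42).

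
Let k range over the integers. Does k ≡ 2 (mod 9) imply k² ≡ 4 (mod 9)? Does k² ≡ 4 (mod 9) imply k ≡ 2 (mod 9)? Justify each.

Only the forward implication holds.

[⇒] Suppose k ≡ 2 (mod 9). Write k = 9j + 2. Then (9j + 2)² = 81j² + 36j + 4 = 9(9j² + 4j) + 4, so k² ≡ 4 (mod 9).

[⇐] This fails: take k = 7. Then 7² = 49 ≡ 4 (mod 9), yet 7 ≡ 7 (mod 9), not 2.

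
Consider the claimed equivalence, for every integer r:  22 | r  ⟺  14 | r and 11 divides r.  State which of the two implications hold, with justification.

[⇒] This fails: take r = 22. Certainly 22 ∣ 22, but 14 ∤ 22.

[⇐] Suppose 14 ∣ r and 11 ∣ r. Any common multiple of 14 and 11 is a multiple of their lcm; here gcd(14, 11) = 1, so lcm(14, 11) = 14·11 = 154, so 154 ∣ r. Since 22 ∣ 154, it follows that 22 ∣ r.

(⇒) fails; (⇐) holds.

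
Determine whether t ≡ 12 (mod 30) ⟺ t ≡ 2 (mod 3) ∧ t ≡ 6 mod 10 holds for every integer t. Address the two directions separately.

Neither implication holds.

(→) This fails: t = 12 gives 12 ≡ 12 (mod 30) but 12 ≡ 0 (mod 3), so the conjunction on the right does not hold.

(←) This fails: t = 26 satisfies both congruences on the right (26 ≡ 2 mod 3 and 26 ≡ 6 mod 10) yet 26 ≡ 26 (mod 30), not 12.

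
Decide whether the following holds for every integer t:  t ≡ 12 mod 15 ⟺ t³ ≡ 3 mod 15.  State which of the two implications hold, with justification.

(⇐) Suppose t³ ≡ 3 (mod 15). The only residue r in {0, …, 14} with r³ ≡ 3 (mod 15) is r = 12, so t ≡ 12 (mod 15).

(⇒) Suppose t ≡ 12 mod 15. Write t = 15j + 12. Then (15j + 12)³ = 3375j³ + 8100j² + 6480j + 1728 = 15(225j³ + 540j² + 432j + 115) + 3, so t³ ≡ 3 (mod 15).

Both directions hold; the statement is true.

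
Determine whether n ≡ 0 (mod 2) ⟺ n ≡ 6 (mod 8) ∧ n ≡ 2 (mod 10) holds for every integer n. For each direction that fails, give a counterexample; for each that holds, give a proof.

(⇒) fails; (⇐) holds.

(⇐) If n ≡ 6 (mod 8) and n ≡ 2 (mod 10), then by the Chinese remainder theorem n ≡ 22 (mod 40). Since 22 ≡ 0 (mod 2) and 2 ∣ 40, we get n ≡ 0 (mod 2).

(⇒) This fails: n = 0 gives 0 ≡ 0 (mod 2) but 0 ≡ 0 (mod 8), so the conjunction on the right does not hold.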